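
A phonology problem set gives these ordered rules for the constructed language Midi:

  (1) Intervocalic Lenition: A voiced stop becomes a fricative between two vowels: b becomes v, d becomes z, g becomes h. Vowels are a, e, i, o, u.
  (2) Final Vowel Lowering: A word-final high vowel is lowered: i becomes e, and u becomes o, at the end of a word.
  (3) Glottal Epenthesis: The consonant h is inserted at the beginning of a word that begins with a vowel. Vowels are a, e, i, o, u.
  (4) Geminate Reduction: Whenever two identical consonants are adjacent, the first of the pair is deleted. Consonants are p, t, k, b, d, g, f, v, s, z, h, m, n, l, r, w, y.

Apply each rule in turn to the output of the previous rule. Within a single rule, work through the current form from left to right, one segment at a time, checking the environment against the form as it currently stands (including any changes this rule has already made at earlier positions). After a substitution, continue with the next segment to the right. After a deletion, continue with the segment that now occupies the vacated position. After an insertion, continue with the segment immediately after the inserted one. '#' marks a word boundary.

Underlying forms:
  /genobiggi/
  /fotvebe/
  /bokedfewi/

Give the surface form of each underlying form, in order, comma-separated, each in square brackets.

/genobiggi/:
  (1) Intervocalic Lenition: [genobiggi] → [genoviggi]
  (2) Final Vowel Lowering: [genoviggi] → [genovigge]
  (3) Glottal Epenthesis: no change — [genovigge]
  (4) Geminate Reduction: [genovigge] → [genovige]
/fotvebe/:
  (1) Intervocalic Lenition: [fotvebe] → [fotveve]
  (2) Final Vowel Lowering: no change — [fotveve]
  (3) Glottal Epenthesis: no change — [fotveve]
  (4) Geminate Reduction: no change — [fotveve]
/bokedfewi/:
  (1) Intervocalic Lenition: no change — [bokedfewi]
  (2) Final Vowel Lowering: [bokedfewi] → [bokedfewe]
  (3) Glottal Epenthesis: no change — [bokedfewe]
  (4) Geminate Reduction: no change — [bokedfewe]

[genovige], [fotveve], [bokedfewe]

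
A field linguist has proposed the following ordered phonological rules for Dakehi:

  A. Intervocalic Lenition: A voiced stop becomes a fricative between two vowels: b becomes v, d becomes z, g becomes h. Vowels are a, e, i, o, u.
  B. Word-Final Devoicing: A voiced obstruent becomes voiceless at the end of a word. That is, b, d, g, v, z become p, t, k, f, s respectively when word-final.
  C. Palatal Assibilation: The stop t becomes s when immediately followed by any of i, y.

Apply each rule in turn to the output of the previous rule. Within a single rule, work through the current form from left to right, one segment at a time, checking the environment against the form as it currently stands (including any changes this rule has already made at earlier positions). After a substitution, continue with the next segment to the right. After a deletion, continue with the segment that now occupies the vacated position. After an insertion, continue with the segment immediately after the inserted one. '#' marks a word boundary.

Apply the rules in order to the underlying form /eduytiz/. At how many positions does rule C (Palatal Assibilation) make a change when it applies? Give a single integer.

A Intervocalic Lenition: [eduytiz] → [ezuytiz]
B Word-Final Devoicing: [ezuytiz] → [ezuytis]
C Palatal Assibilation: [ezuytis] → [ezuysis]
Rule C changed 1 position(s).

1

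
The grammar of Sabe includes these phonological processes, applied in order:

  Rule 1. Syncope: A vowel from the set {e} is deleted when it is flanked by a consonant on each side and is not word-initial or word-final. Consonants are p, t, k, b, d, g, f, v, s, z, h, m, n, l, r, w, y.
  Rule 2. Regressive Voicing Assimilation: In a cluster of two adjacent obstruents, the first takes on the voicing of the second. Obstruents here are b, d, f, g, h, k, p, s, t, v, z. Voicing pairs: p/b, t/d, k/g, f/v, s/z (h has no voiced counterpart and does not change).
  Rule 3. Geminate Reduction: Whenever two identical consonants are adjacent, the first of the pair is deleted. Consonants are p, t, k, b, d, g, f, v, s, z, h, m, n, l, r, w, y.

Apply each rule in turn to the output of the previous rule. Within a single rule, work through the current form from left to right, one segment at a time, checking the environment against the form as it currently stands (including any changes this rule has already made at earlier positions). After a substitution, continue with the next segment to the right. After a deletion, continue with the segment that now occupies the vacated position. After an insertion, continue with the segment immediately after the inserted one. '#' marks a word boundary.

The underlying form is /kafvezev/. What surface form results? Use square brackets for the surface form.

[kavzv]

Rule 1 Syncope: [kafvezev] → [kafvzv]
Rule 2 Regressive Voicing Assimilation: [kafvzv] → [kavvzv]
Rule 3 Geminate Reduction: [kavvzv] → [kavzv]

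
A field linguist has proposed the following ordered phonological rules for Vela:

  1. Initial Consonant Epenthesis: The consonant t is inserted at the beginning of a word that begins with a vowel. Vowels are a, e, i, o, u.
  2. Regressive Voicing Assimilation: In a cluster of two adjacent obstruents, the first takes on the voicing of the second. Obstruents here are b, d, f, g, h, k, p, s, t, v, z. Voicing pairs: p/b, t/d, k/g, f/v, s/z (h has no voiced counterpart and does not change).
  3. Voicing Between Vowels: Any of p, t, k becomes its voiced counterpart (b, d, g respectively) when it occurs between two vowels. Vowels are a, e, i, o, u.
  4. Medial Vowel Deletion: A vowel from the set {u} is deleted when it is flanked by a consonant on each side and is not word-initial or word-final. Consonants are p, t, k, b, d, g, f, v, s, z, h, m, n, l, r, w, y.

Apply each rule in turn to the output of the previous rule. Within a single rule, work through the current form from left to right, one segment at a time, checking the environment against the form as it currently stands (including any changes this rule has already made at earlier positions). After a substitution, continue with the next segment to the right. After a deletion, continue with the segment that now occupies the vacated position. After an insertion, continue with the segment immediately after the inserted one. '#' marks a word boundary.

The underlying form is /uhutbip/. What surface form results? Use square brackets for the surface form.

1 Initial Consonant Epenthesis: [uhutbip] → [tuhutbip]
2 Regressive Voicing Assimilation: [tuhutbip] → [tuhudbip]
3 Voicing Between Vowels: no change — [tuhudbip]
4 Medial Vowel Deletion: [tuhudbip] → [thdbip]

[thdbip]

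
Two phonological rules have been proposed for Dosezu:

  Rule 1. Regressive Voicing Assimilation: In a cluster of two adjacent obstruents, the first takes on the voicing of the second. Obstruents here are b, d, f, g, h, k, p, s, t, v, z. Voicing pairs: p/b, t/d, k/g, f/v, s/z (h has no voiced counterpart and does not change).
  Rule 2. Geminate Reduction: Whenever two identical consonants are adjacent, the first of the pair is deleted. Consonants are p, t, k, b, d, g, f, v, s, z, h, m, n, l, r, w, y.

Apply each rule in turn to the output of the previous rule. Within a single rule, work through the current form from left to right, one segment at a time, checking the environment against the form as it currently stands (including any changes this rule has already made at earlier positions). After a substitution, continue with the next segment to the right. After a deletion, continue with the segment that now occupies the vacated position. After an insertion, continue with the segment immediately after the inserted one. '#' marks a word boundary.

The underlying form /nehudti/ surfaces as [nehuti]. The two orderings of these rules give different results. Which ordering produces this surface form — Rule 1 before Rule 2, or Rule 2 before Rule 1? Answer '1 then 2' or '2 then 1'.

Order 1 then 2:
  1 Regressive Voicing Assimilation: [nehudti] → [nehutti]
  2 Geminate Reduction: [nehutti] → [nehuti]
  result: [nehuti]
Order 2 then 1:
  2 Geminate Reduction: no change — [nehudti]
  1 Regressive Voicing Assimilation: [nehudti] → [nehutti]
  result: [nehutti]

1 then 2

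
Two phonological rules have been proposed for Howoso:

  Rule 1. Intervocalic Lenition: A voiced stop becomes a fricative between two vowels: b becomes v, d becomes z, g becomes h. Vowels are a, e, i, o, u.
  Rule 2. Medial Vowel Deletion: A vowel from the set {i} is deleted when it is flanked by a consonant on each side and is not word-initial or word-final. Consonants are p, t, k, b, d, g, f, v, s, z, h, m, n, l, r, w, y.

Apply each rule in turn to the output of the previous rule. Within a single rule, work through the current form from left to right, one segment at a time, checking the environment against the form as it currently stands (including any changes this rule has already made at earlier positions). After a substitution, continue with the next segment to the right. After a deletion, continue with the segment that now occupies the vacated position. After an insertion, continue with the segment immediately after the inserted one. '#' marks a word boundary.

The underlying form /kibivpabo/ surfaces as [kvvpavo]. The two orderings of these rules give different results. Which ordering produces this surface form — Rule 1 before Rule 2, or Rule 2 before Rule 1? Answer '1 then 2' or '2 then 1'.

1 then 2

Order 1 then 2:
  1 Intervocalic Lenition: [kibivpabo] → [kivivpavo]
  2 Medial Vowel Deletion: [kivivpavo] → [kvvpavo]
  result: [kvvpavo]
Order 2 then 1:
  2 Medial Vowel Deletion: [kibivpabo] → [kbvpabo]
  1 Intervocalic Lenition: [kbvpabo] → [kbvpavo]
  result: [kbvpavo]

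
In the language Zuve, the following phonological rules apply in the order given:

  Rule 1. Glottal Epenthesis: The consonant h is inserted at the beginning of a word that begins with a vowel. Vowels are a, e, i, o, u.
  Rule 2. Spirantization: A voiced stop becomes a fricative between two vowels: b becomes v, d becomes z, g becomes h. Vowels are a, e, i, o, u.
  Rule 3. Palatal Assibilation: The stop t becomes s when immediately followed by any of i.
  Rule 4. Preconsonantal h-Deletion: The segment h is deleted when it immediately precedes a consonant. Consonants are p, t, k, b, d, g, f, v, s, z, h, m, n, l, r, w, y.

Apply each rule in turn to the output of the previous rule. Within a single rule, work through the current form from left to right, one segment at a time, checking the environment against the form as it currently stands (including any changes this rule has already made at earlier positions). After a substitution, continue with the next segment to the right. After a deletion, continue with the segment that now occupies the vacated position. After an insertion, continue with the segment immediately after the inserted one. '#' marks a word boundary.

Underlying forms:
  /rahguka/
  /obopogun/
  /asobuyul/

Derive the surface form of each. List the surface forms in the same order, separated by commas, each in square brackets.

[raguka], [hovopohun], [hasovuyul]

/rahguka/:
  Rule 1 Glottal Epenthesis: no change — [rahguka]
  Rule 2 Spirantization: no change — [rahguka]
  Rule 3 Palatal Assibilation: no change — [rahguka]
  Rule 4 Preconsonantal h-Deletion: [rahguka] → [raguka]
/obopogun/:
  Rule 1 Glottal Epenthesis: [obopogun] → [hobopogun]
  Rule 2 Spirantization: [hobopogun] → [hovopohun]
  Rule 3 Palatal Assibilation: no change — [hovopohun]
  Rule 4 Preconsonantal h-Deletion: no change — [hovopohun]
/asobuyul/:
  Rule 1 Glottal Epenthesis: [asobuyul] → [hasobuyul]
  Rule 2 Spirantization: [hasobuyul] → [hasovuyul]
  Rule 3 Palatal Assibilation: no change — [hasovuyul]
  Rule 4 Preconsonantal h-Deletion: no change — [hasovuyul]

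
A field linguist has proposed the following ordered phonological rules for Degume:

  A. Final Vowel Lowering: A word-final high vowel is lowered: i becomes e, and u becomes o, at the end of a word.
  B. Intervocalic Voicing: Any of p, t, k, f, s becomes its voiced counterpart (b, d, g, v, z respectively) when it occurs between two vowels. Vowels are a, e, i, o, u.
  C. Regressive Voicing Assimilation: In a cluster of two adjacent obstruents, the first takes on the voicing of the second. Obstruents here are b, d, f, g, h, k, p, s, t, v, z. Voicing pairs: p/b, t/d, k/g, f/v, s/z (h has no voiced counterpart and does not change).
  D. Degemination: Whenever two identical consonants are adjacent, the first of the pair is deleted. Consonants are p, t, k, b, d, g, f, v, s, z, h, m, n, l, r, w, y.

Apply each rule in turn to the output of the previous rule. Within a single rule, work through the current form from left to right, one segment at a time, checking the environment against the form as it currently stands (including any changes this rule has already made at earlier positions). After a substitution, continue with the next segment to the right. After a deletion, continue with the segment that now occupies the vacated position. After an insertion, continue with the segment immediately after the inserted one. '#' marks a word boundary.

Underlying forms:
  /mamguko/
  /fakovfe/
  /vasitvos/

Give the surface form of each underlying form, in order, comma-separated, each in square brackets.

/mamguko/:
  A Final Vowel Lowering: no change — [mamguko]
  B Intervocalic Voicing: [mamguko] → [mamgugo]
  C Regressive Voicing Assimilation: no change — [mamgugo]
  D Degemination: no change — [mamgugo]
/fakovfe/:
  A Final Vowel Lowering: no change — [fakovfe]
  B Intervocalic Voicing: [fakovfe] → [fagovfe]
  C Regressive Voicing Assimilation: [fagovfe] → [fagoffe]
  D Degemination: [fagoffe] → [fagofe]
/vasitvos/:
  A Final Vowel Lowering: no change — [vasitvos]
  B Intervocalic Voicing: [vasitvos] → [vazitvos]
  C Regressive Voicing Assimilation: [vazitvos] → [vazidvos]
  D Degemination: no change — [vazidvos]

[mamgugo], [fagofe], [vazidvos]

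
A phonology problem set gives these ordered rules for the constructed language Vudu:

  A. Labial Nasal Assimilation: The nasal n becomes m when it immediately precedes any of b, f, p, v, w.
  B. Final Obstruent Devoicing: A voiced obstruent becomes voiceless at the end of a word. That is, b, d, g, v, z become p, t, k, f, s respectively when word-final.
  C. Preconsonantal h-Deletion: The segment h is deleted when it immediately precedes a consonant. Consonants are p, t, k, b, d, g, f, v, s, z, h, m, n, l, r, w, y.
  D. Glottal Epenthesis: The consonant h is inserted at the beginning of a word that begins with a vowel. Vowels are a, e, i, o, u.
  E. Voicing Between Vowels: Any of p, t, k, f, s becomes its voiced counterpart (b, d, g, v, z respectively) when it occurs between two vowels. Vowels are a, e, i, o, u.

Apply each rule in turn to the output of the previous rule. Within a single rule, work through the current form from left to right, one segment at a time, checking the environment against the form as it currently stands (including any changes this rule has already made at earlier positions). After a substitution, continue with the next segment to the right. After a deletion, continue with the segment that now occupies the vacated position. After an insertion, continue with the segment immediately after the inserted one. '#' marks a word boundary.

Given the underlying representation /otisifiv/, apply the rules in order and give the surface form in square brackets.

A Labial Nasal Assimilation: no change — [otisifiv]
B Final Obstruent Devoicing: [otisifiv] → [otisifif]
C Preconsonantal h-Deletion: no change — [otisifif]
D Glottal Epenthesis: [otisifif] → [hotisifif]
E Voicing Between Vowels: [hotisifif] → [hodizivif]

[hodizivif]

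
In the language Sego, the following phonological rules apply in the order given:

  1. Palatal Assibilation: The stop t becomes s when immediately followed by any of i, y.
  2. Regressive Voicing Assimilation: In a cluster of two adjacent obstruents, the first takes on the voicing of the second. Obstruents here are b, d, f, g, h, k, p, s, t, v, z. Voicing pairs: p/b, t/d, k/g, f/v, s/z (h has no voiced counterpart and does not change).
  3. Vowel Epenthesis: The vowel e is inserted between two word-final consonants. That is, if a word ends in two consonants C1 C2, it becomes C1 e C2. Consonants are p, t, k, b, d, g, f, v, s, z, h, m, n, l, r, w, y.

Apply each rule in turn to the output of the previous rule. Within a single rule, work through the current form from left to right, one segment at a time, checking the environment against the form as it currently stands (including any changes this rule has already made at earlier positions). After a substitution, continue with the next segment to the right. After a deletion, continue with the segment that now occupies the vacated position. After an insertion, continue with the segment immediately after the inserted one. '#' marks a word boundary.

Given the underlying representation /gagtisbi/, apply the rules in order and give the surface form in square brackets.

[gaksizbi]

1 Palatal Assibilation: [gagtisbi] → [gagsisbi]
2 Regressive Voicing Assimilation: [gagsisbi] → [gaksizbi]
3 Vowel Epenthesis: no change — [gaksizbi]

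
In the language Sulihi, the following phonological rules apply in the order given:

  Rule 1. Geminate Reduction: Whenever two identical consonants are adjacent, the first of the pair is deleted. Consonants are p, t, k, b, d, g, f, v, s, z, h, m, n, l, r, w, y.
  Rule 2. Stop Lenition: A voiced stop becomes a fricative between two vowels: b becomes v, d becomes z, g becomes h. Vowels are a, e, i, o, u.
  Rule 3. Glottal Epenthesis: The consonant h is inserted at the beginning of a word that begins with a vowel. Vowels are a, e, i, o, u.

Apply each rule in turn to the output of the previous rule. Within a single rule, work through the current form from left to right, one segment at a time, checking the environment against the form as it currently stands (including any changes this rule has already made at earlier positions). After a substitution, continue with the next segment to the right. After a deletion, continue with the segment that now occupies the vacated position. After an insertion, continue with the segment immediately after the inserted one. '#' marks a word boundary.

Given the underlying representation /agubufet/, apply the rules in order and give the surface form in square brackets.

[hahuvufet]

Rule 1 Geminate Reduction: no change — [agubufet]
Rule 2 Stop Lenition: [agubufet] → [ahuvufet]
Rule 3 Glottal Epenthesis: [ahuvufet] → [hahuvufet]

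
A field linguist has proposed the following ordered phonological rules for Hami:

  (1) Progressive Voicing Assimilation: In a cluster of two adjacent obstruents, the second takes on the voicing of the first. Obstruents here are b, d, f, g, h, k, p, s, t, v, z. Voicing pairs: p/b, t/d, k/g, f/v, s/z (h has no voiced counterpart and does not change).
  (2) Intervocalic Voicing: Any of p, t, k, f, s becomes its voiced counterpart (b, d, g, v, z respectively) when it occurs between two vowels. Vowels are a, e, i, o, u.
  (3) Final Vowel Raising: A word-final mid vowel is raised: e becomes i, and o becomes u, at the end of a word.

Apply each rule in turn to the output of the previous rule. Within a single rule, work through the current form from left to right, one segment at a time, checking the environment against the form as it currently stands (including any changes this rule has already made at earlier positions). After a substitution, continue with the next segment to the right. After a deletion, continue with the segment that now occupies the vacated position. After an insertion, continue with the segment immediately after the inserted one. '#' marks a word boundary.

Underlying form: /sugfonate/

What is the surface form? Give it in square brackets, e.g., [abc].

[sugvonadi]

(1) Progressive Voicing Assimilation: [sugfonate] → [sugvonate]
(2) Intervocalic Voicing: [sugvonate] → [sugvonade]
(3) Final Vowel Raising: [sugvonade] → [sugvonadi]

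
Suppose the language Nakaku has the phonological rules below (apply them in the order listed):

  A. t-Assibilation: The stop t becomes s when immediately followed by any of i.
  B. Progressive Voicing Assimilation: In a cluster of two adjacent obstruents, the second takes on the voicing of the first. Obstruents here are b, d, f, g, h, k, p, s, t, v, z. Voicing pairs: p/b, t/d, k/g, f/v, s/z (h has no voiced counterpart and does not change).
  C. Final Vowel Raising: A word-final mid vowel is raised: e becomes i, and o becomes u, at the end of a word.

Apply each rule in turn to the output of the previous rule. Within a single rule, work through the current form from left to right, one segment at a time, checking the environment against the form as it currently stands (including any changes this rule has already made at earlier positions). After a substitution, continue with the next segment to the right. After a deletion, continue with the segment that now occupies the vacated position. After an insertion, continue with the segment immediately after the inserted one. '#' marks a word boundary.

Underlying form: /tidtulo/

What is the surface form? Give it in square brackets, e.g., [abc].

[siddulu]

A t-Assibilation: [tidtulo] → [sidtulo]
B Progressive Voicing Assimilation: [sidtulo] → [siddulo]
C Final Vowel Raising: [siddulo] → [siddulu]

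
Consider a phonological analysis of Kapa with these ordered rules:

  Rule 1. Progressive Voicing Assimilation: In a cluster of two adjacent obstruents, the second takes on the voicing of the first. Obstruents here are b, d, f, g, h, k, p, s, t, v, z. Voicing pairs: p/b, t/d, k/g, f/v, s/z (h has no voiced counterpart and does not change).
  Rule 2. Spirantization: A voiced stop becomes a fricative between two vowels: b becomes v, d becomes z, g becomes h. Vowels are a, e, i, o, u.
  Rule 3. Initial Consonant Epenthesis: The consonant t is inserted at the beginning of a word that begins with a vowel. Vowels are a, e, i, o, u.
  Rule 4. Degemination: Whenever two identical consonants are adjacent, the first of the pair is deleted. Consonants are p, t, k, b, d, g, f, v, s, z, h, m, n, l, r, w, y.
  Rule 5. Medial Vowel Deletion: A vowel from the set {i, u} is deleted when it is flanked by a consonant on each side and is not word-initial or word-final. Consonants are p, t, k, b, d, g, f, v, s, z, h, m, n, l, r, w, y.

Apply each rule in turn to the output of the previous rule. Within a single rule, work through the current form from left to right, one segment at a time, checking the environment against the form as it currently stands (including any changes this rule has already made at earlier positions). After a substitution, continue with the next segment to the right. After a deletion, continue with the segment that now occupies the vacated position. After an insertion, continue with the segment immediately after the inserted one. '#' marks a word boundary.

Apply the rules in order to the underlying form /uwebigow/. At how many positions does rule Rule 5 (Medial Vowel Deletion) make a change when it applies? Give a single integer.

Rule 1 Progressive Voicing Assimilation: no change — [uwebigow]
Rule 2 Spirantization: [uwebigow] → [uwevihow]
Rule 3 Initial Consonant Epenthesis: [uwevihow] → [tuwevihow]
Rule 4 Degemination: no change — [tuwevihow]
Rule 5 Medial Vowel Deletion: [tuwevihow] → [twevhow]
Rule Rule 5 changed 2 position(s).

2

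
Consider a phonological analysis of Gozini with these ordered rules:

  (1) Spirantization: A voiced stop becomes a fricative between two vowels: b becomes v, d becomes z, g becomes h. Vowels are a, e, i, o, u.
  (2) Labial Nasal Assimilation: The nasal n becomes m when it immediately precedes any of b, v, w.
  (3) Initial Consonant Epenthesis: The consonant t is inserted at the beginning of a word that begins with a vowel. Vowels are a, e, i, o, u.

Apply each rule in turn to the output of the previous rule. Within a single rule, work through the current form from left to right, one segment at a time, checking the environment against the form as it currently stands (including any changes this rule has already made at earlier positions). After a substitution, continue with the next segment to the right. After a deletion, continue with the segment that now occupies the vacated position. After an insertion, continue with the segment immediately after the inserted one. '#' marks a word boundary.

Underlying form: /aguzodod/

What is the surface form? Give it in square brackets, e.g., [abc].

[tahuzozod]

(1) Spirantization: [aguzodod] → [ahuzozod]
(2) Labial Nasal Assimilation: no change — [ahuzozod]
(3) Initial Consonant Epenthesis: [ahuzozod] → [tahuzozod]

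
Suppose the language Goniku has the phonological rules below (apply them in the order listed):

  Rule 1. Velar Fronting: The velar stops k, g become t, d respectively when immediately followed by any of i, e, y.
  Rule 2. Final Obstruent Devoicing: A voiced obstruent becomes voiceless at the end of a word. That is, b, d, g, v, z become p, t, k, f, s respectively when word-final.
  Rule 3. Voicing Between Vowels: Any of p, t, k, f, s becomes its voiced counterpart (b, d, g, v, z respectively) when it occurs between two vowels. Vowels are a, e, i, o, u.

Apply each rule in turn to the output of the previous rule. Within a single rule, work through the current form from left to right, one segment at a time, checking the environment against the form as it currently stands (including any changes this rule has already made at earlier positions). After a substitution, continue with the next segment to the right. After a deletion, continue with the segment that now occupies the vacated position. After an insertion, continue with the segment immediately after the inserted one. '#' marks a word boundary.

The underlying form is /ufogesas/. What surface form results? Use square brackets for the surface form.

Rule 1 Velar Fronting: [ufogesas] → [ufodesas]
Rule 2 Final Obstruent Devoicing: no change — [ufodesas]
Rule 3 Voicing Between Vowels: [ufodesas] → [uvodezas]

[uvodezas]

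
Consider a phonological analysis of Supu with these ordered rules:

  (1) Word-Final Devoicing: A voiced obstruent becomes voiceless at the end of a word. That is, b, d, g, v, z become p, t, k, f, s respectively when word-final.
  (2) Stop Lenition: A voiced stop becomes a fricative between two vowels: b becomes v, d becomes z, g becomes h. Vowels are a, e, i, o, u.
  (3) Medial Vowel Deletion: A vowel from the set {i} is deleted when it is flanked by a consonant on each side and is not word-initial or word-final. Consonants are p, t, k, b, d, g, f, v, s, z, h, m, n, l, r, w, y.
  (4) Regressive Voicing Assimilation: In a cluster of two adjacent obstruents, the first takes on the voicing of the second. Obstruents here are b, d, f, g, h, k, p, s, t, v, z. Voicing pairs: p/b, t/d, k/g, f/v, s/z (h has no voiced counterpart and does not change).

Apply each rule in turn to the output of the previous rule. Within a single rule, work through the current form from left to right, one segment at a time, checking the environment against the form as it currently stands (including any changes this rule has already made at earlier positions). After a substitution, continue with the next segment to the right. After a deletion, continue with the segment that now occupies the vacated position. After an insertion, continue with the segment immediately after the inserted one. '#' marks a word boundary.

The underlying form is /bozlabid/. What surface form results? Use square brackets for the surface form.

(1) Word-Final Devoicing: [bozlabid] → [bozlabit]
(2) Stop Lenition: [bozlabit] → [bozlavit]
(3) Medial Vowel Deletion: [bozlavit] → [bozlavt]
(4) Regressive Voicing Assimilation: [bozlavt] → [bozlaft]

[bozlaft]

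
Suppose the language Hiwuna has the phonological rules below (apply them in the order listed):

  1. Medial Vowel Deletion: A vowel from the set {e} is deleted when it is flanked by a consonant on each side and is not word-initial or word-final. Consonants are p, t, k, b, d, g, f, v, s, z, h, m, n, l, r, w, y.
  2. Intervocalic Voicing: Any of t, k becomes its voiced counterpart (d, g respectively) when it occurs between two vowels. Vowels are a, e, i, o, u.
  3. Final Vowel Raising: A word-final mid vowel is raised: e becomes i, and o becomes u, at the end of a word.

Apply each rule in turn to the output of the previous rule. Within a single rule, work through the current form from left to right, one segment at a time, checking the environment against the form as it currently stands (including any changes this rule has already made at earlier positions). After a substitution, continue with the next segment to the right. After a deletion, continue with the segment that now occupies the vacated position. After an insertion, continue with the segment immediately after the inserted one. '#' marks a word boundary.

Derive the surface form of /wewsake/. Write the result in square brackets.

[wwsagi]

1 Medial Vowel Deletion: [wewsake] → [wwsake]
2 Intervocalic Voicing: [wwsake] → [wwsage]
3 Final Vowel Raising: [wwsage] → [wwsagi]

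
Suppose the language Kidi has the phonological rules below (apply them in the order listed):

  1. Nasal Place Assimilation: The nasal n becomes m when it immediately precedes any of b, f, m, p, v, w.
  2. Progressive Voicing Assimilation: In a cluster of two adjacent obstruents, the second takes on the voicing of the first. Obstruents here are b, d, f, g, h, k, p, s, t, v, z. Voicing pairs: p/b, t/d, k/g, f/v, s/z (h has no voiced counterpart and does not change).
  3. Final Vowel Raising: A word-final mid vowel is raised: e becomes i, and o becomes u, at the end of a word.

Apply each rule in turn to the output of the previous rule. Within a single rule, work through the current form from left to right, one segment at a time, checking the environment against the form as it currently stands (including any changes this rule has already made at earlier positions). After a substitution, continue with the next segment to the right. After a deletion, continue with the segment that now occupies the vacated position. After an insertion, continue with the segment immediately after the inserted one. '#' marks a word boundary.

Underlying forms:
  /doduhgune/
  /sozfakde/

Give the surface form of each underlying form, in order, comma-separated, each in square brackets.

/doduhgune/:
  1 Nasal Place Assimilation: no change — [doduhgune]
  2 Progressive Voicing Assimilation: [doduhgune] → [doduhkune]
  3 Final Vowel Raising: [doduhkune] → [doduhkuni]
/sozfakde/:
  1 Nasal Place Assimilation: no change — [sozfakde]
  2 Progressive Voicing Assimilation: [sozfakde] → [sozvakte]
  3 Final Vowel Raising: [sozvakte] → [sozvakti]

[doduhkuni], [sozvakti]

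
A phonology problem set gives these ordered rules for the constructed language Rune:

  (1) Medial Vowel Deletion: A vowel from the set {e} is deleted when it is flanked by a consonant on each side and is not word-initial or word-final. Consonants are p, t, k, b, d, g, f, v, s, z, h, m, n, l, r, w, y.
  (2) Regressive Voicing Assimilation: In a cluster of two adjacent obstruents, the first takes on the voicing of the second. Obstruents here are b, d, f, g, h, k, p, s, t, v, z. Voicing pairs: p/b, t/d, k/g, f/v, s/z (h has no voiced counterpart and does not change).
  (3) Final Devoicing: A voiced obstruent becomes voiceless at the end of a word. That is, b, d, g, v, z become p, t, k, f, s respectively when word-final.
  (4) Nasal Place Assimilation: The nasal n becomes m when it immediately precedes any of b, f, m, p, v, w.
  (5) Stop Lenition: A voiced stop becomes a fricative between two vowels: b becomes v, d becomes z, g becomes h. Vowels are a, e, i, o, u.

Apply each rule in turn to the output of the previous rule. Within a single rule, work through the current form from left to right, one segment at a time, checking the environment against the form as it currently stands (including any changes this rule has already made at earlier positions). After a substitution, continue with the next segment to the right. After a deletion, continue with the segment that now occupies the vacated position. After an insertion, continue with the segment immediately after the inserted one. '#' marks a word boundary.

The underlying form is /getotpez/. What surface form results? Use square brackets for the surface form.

(1) Medial Vowel Deletion: [getotpez] → [gtotpz]
(2) Regressive Voicing Assimilation: [gtotpz] → [ktotbz]
(3) Final Devoicing: [ktotbz] → [ktotbs]
(4) Nasal Place Assimilation: no change — [ktotbs]
(5) Stop Lenition: no change — [ktotbs]

[ktotbs]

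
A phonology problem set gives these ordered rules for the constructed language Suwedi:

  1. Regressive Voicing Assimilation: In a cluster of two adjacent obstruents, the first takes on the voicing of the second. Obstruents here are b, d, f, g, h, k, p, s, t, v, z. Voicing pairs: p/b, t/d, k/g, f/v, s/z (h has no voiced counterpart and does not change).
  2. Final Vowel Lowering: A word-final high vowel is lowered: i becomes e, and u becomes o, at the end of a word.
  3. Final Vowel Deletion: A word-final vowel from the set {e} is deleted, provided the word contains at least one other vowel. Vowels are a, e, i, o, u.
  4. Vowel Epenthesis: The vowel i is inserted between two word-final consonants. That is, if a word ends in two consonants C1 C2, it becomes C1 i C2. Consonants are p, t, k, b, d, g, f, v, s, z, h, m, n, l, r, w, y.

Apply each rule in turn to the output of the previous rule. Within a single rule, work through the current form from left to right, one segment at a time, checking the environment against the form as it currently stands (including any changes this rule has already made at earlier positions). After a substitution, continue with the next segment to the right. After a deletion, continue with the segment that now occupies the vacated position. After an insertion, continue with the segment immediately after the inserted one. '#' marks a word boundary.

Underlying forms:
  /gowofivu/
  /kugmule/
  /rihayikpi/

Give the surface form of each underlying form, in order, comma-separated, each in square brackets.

[gowofivo], [kugmul], [rihayikip]

/gowofivu/:
  1 Regressive Voicing Assimilation: no change — [gowofivu]
  2 Final Vowel Lowering: [gowofivu] → [gowofivo]
  3 Final Vowel Deletion: no change — [gowofivo]
  4 Vowel Epenthesis: no change — [gowofivo]
/kugmule/:
  1 Regressive Voicing Assimilation: no change — [kugmule]
  2 Final Vowel Lowering: no change — [kugmule]
  3 Final Vowel Deletion: [kugmule] → [kugmul]
  4 Vowel Epenthesis: no change — [kugmul]
/rihayikpi/:
  1 Regressive Voicing Assimilation: no change — [rihayikpi]
  2 Final Vowel Lowering: [rihayikpi] → [rihayikpe]
  3 Final Vowel Deletion: [rihayikpe] → [rihayikp]
  4 Vowel Epenthesis: [rihayikp] → [rihayikip]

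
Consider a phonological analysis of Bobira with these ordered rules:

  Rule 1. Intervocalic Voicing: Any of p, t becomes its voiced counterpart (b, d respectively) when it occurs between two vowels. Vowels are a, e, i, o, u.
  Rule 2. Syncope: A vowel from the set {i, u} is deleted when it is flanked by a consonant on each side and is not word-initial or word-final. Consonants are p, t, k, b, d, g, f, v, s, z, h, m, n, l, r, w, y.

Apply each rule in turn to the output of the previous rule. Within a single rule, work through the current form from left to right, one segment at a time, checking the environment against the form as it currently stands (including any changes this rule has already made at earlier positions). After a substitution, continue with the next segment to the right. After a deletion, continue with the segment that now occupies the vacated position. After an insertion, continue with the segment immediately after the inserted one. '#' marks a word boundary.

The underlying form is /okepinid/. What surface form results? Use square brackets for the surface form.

[okebnd]

Rule 1 Intervocalic Voicing: [okepinid] → [okebinid]
Rule 2 Syncope: [okebinid] → [okebnd]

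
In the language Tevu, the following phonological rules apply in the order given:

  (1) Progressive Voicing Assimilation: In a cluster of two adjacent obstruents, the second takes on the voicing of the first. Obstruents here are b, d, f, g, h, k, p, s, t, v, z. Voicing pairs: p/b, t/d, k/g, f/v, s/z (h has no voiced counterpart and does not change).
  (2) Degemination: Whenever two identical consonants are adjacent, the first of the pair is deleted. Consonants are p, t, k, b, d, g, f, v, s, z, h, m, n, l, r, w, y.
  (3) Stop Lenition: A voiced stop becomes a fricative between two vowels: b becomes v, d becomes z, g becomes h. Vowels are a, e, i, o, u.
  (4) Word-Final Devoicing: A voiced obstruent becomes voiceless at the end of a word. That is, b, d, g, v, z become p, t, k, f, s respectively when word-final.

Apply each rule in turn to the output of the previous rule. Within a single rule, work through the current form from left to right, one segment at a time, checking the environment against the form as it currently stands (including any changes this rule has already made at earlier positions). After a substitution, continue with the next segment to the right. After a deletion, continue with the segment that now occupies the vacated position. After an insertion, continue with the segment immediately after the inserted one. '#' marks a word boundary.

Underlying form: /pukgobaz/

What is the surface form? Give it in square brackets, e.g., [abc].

[pukovas]

(1) Progressive Voicing Assimilation: [pukgobaz] → [pukkobaz]
(2) Degemination: [pukkobaz] → [pukobaz]
(3) Stop Lenition: [pukobaz] → [pukovaz]
(4) Word-Final Devoicing: [pukovaz] → [pukovas]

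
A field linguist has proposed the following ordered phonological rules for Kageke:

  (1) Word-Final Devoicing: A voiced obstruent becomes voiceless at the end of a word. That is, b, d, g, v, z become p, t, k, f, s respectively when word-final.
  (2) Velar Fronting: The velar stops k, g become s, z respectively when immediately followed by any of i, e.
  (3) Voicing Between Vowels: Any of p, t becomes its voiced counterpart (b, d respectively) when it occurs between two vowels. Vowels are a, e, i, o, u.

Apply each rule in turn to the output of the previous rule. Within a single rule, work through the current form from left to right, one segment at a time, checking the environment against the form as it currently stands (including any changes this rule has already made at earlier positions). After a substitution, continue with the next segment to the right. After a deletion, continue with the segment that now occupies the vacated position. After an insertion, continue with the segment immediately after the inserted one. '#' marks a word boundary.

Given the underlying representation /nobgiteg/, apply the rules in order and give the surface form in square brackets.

[nobzidek]

(1) Word-Final Devoicing: [nobgiteg] → [nobgitek]
(2) Velar Fronting: [nobgitek] → [nobzitek]
(3) Voicing Between Vowels: [nobzitek] → [nobzidek]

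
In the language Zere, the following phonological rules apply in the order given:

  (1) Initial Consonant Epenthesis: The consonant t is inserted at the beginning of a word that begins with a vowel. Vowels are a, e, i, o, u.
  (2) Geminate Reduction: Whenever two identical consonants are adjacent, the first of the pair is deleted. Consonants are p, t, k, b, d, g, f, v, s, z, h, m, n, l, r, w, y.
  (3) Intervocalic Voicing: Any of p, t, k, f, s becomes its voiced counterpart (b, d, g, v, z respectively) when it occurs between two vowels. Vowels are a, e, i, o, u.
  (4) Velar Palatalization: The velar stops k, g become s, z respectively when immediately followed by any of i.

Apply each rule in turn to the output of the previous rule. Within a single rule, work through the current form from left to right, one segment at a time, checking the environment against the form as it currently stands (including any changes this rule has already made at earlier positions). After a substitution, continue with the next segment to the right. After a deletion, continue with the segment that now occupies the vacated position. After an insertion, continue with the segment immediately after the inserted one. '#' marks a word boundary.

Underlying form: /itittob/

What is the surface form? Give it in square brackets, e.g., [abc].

[tididob]

(1) Initial Consonant Epenthesis: [itittob] → [titittob]
(2) Geminate Reduction: [titittob] → [tititob]
(3) Intervocalic Voicing: [tititob] → [tididob]
(4) Velar Palatalization: no change — [tididob]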